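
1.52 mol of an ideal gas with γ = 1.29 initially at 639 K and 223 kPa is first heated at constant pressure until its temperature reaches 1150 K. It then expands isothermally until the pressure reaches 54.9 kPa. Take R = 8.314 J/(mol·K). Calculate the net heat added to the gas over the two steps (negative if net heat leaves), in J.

V₁ = nRT₁/P₁ = 1.52×8.314×639/223 = 36.2 L.
Step 1 — Isobaric: P stays 223 kPa; V/T = const ⇒ T₂ = 1150 K, V₂ = 65.2 L.
W = PΔV = 223×(65.2−36.2) kPa·L = 6460 J.
ΔU = nCvΔT = 1.52×28.7×(1150−639) = 22300 J.
Q = ΔU + W = nCpΔT = 28700 J.
State after step 1: P = 223 kPa, V = 65.2 L, T = 1150 K.
Step 2 — Isothermal: T stays 1150 K; PV = const ⇒ V₂ = 265 L, P₂ = 54.9 kPa.
ΔU = 0 (ideal gas, T constant).
W = nRT ln(V₂/V₁) = 1.52×8.314×1150×ln(4.06) = 20400 J.
Q = ΔU + W = 20400 J.
Net over both steps: W = 26800 J, Q = 49100 J, ΔU = 22300 J.

49100 J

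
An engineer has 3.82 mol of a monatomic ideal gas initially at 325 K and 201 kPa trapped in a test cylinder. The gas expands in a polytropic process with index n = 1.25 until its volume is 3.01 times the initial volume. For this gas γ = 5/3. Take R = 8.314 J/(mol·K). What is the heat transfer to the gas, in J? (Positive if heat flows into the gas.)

V₁ = nRT₁/P₁ = 3.82×8.314×325/201 = 51.4 L.
Polytropic n=1.25: T₂ = T₁(V₁/V₂)^(n−1) = 325×(0.332)^0.25 = 247 K; P₂ = P₁(V₁/V₂)^n = 50.7 kPa.
W = (P₁V₁−P₂V₂)/(n−1) = (201×51.4−50.7×155)/0.25 = 9940 J.
ΔU = nCvΔT = 3.82×12.5×(247−325) = -3730 J.
Q = ΔU + W = 6210 J.

6210 J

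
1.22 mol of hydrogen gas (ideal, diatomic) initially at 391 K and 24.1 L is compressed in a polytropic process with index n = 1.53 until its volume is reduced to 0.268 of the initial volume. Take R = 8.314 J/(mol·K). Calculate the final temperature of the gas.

P₁ = nRT₁/V₁ = 1.22×8.314×391/24.1 = 165 kPa.
Polytropic n=1.53: T₂ = T₁(V₁/V₂)^(n−1) = 391×(3.73)^0.53 = 786 K; P₂ = P₁(V₁/V₂)^n = 1230 kPa.

786 K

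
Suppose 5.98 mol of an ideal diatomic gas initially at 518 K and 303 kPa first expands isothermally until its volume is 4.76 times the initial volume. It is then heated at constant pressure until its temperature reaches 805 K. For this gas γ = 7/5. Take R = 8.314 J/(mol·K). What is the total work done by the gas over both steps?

54500 J

V₁ = nRT₁/P₁ = 5.98×8.314×518/303 = 85.0 L.
Step 1 — Isothermal: T stays 518 K; PV = const ⇒ V₂ = 405 L, P₂ = 63.7 kPa.
ΔU = 0 (ideal gas, T constant).
W = nRT ln(V₂/V₁) = 5.98×8.314×518×ln(4.76) = 40200 J.
Q = ΔU + W = 40200 J.
State after step 1: P = 63.7 kPa, V = 405 L, T = 518 K.
Step 2 — Isobaric: P stays 63.7 kPa; V/T = const ⇒ T₂ = 805 K, V₂ = 629 L.
W = PΔV = 63.7×(629−405) kPa·L = 14300 J.
ΔU = nCvΔT = 5.98×20.8×(805−518) = 35700 J.
Q = ΔU + W = nCpΔT = 49900 J.
Net over both steps: W = 54500 J, Q = 90100 J, ΔU = 35700 J.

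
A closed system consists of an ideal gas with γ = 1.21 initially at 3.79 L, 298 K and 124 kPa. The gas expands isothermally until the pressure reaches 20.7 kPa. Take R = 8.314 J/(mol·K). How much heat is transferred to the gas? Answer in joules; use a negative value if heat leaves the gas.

n = P₁V₁/(RT₁) = 124×3.79/(8.314×298) = 0.190 mol.
Isothermal: T stays 298 K; PV = const ⇒ V₂ = 22.7 L, P₂ = 20.7 kPa.
ΔU = 0 (ideal gas, T constant).
W = nRT ln(V₂/V₁) = 0.190×8.314×298×ln(5.99) = 841 J.
Q = ΔU + W = 841 J.

841 J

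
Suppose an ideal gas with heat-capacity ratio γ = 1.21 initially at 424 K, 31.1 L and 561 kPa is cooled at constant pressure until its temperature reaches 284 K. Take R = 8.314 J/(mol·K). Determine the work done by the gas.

-5760 J

n = P₁V₁/(RT₁) = 561×31.1/(8.314×424) = 4.95 mol.
Isobaric: P stays 561 kPa; V/T = const ⇒ T₂ = 284 K, V₂ = 20.8 L.
W = PΔV = 561×(20.8−31.1) kPa·L = -5760 J.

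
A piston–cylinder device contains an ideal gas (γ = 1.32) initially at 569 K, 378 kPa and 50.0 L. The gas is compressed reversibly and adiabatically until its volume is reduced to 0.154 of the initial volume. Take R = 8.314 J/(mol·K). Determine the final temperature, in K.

1040 K

Adiabatic: TV^(γ−1) = const ⇒ T₂ = 569×(6.49)^0.320 = 1040 K; PV^γ = const ⇒ P₂ = 4470 kPa.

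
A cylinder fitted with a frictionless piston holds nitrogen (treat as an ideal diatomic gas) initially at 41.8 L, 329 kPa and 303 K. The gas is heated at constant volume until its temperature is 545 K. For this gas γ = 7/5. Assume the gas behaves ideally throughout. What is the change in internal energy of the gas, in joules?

27500 J

n = P₁V₁/(RT₁) = 329×41.8/(8.314×303) = 5.46 mol.
Isochoric: V stays 41.8 L; P/T = const ⇒ T₂ = 545 K, P₂ = 592 kPa.
For an ideal gas ΔU = nCvΔT with Cv = (5/2)R = 20.8 J/(mol·K).
ΔU = 5.46×20.8×(545−303) = 27500 J.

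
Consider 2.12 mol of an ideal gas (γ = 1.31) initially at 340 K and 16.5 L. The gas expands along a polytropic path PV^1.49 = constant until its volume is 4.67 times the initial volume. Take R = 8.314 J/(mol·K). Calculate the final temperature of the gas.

160 K

P₁ = nRT₁/V₁ = 2.12×8.314×340/16.5 = 363 kPa.
Polytropic n=1.49: T₂ = T₁(V₁/V₂)^(n−1) = 340×(0.214)^0.49 = 160 K; P₂ = P₁(V₁/V₂)^n = 36.5 kPa.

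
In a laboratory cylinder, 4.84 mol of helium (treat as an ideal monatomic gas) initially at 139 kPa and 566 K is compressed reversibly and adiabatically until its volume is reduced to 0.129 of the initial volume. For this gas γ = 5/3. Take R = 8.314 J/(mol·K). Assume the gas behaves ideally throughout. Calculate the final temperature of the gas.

2220 K

V₁ = nRT₁/P₁ = 4.84×8.314×566/139 = 164 L.
Adiabatic: TV^(γ−1) = const ⇒ T₂ = 566×(7.75)^0.667 = 2220 K; PV^γ = const ⇒ P₂ = 4220 kPa.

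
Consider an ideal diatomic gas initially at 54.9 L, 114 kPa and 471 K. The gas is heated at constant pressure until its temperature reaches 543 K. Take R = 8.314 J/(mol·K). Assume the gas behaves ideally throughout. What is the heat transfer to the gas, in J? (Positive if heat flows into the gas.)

n = P₁V₁/(RT₁) = 114×54.9/(8.314×471) = 1.60 mol.
Isobaric: P stays 114 kPa; V/T = const ⇒ T₂ = 543 K, V₂ = 63.3 L.
W = PΔV = 114×(63.3−54.9) kPa·L = 957 J.
ΔU = nCvΔT = 1.60×20.8×(543−471) = 2390 J.
Q = ΔU + W = nCpΔT = 3350 J.

3350 J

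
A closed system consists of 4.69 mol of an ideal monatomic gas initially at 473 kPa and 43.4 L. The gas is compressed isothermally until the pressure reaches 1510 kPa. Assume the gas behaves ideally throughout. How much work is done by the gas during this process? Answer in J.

-23800 J

T₁ = P₁V₁/(nR) = 473×43.4/(4.69×8.314) = 526 K.
Isothermal: T stays 526 K; PV = const ⇒ V₂ = 13.6 L, P₂ = 1510 kPa.
W = nRT ln(V₂/V₁) = 4.69×8.314×526×ln(0.313) = -23800 J.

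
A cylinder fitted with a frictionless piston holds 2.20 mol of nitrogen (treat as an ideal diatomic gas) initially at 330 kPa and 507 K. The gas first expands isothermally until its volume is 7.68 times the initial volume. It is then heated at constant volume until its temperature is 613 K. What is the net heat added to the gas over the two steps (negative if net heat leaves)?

23800 J

V₁ = nRT₁/P₁ = 2.20×8.314×507/330 = 28.1 L.
Step 1 — Isothermal: T stays 507 K; PV = const ⇒ V₂ = 216 L, P₂ = 43.0 kPa.
ΔU = 0 (ideal gas, T constant).
W = nRT ln(V₂/V₁) = 2.20×8.314×507×ln(7.68) = 18900 J.
Q = ΔU + W = 18900 J.
State after step 1: P = 43.0 kPa, V = 216 L, T = 507 K.
Step 2 — Isochoric: V stays 216 L; P/T = const ⇒ T₂ = 613 K, P₂ = 52.0 kPa.
W = 0 (no volume change).
ΔU = nCvΔT = 2.20×20.8×(613−507) = 4850 J.
Q = ΔU = 4850 J.
Net over both steps: W = 18900 J, Q = 23800 J, ΔU = 4850 J.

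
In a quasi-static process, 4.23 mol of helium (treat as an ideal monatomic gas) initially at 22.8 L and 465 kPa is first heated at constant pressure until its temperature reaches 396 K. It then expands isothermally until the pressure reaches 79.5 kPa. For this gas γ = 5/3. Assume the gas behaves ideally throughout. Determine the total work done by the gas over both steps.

T₁ = P₁V₁/(nR) = 465×22.8/(4.23×8.314) = 301 K.
Step 1 — Isobaric: P stays 465 kPa; V/T = const ⇒ T₂ = 396 K, V₂ = 29.9 L.
W = PΔV = 465×(29.9−22.8) kPa·L = 3320 J.
ΔU = nCvΔT = 4.23×12.5×(396−301) = 4990 J.
Q = ΔU + W = nCpΔT = 8310 J.
State after step 1: P = 465 kPa, V = 29.9 L, T = 396 K.
Step 2 — Isothermal: T stays 396 K; PV = const ⇒ V₂ = 175 L, P₂ = 79.5 kPa.
ΔU = 0 (ideal gas, T constant).
W = nRT ln(V₂/V₁) = 4.23×8.314×396×ln(5.85) = 24600 J.
Q = ΔU + W = 24600 J.
Net over both steps: W = 27900 J, Q = 32900 J, ΔU = 4990 J.

27900 J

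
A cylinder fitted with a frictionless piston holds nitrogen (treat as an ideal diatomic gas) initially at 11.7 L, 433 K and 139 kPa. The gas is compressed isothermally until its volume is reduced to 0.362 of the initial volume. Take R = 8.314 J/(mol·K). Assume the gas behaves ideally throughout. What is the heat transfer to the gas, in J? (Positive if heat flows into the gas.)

-1650 J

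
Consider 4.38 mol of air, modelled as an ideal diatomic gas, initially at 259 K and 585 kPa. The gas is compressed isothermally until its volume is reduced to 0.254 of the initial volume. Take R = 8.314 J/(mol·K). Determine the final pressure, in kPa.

2300 kPa

V₁ = nRT₁/P₁ = 4.38×8.314×259/585 = 16.1 L.
Isothermal: T stays 259 K; PV = const ⇒ V₂ = 4.10 L, P₂ = 2300 kPa.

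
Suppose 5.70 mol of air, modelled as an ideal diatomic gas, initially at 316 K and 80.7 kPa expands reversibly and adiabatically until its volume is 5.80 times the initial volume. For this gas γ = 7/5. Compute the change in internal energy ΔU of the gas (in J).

V₁ = nRT₁/P₁ = 5.70×8.314×316/80.7 = 186 L.
Adiabatic: TV^(γ−1) = const ⇒ T₂ = 316×(0.172)^0.400 = 156 K; PV^γ = const ⇒ P₂ = 6.89 kPa.
For an ideal gas ΔU = nCvΔT with Cv = (5/2)R = 20.8 J/(mol·K).
ΔU = 5.70×20.8×(156−316) = -18900 J.

-18900 J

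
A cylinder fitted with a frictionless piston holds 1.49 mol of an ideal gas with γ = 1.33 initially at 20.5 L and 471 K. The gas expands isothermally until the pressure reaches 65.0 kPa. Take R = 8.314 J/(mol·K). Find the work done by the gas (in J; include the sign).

8620 J

P₁ = nRT₁/V₁ = 1.49×8.314×471/20.5 = 285 kPa.
Isothermal: T stays 471 K; PV = const ⇒ V₂ = 89.8 L, P₂ = 65.0 kPa.
W = nRT ln(V₂/V₁) = 1.49×8.314×471×ln(4.38) = 8620 J.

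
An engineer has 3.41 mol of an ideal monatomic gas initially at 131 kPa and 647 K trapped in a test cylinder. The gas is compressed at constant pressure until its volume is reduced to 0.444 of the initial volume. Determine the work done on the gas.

V₁ = nRT₁/P₁ = 3.41×8.314×647/131 = 140 L.
Isobaric: P stays 131 kPa; V/T = const ⇒ T₂ = 287 K, V₂ = 62.2 L.
W = PΔV = 131×(62.2−140) kPa·L = -10200 J.
Work done on the gas = −W_by = 10200 J.

10200 J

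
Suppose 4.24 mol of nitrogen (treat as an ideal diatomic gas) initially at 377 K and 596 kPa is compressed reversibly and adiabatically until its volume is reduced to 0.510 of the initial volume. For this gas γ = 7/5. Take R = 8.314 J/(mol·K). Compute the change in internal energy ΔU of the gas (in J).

V₁ = nRT₁/P₁ = 4.24×8.314×377/596 = 22.3 L.
Adiabatic: TV^(γ−1) = const ⇒ T₂ = 377×(1.96)^0.400 = 494 K; PV^γ = const ⇒ P₂ = 1530 kPa.
For an ideal gas ΔU = nCvΔT with Cv = (5/2)R = 20.8 J/(mol·K).
ΔU = 4.24×20.8×(494−377) = 10300 J.

10300 J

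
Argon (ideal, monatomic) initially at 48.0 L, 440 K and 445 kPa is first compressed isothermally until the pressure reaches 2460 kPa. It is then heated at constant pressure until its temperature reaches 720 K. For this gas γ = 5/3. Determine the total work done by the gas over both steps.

-22900 J

n = P₁V₁/(RT₁) = 445×48.0/(8.314×440) = 5.84 mol.
Step 1 — Isothermal: T stays 440 K; PV = const ⇒ V₂ = 8.68 L, P₂ = 2460 kPa.
ΔU = 0 (ideal gas, T constant).
W = nRT ln(V₂/V₁) = 5.84×8.314×440×ln(0.181) = -36500 J.
Q = ΔU + W = -36500 J.
State after step 1: P = 2460 kPa, V = 8.68 L, T = 440 K.
Step 2 — Isobaric: P stays 2460 kPa; V/T = const ⇒ T₂ = 720 K, V₂ = 14.2 L.
W = PΔV = 2460×(14.2−8.68) kPa·L = 13600 J.
ΔU = nCvΔT = 5.84×12.5×(720−440) = 20400 J.
Q = ΔU + W = nCpΔT = 34000 J.
Net over both steps: W = -22900 J, Q = -2540 J, ΔU = 20400 J.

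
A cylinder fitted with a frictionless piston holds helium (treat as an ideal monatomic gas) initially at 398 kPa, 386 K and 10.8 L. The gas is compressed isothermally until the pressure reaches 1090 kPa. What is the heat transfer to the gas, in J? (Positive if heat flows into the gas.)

-4330 J

n = P₁V₁/(RT₁) = 398×10.8/(8.314×386) = 1.34 mol.
Isothermal: T stays 386 K; PV = const ⇒ V₂ = 3.94 L, P₂ = 1090 kPa.
ΔU = 0 (ideal gas, T constant).
W = nRT ln(V₂/V₁) = 1.34×8.314×386×ln(0.365) = -4330 J.
Q = ΔU + W = -4330 J.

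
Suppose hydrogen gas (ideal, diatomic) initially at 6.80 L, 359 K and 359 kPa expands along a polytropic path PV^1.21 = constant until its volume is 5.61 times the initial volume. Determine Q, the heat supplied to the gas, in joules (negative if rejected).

n = P₁V₁/(RT₁) = 359×6.80/(8.314×359) = 0.818 mol.
Polytropic n=1.21: T₂ = T₁(V₁/V₂)^(n−1) = 359×(0.178)^0.21 = 250 K; P₂ = P₁(V₁/V₂)^n = 44.6 kPa.
W = (P₁V₁−P₂V₂)/(n−1) = (359×6.80−44.6×38.1)/0.21 = 3530 J.
ΔU = nCvΔT = 0.818×20.8×(250−359) = -1850 J.
Q = ΔU + W = 1680 J.

1680 J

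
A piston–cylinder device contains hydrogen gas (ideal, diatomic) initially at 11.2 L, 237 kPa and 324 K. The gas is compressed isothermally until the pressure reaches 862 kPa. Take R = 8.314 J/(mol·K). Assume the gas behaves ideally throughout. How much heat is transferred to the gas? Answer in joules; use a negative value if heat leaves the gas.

-3430 J

n = P₁V₁/(RT₁) = 237×11.2/(8.314×324) = 0.985 mol.
Isothermal: T stays 324 K; PV = const ⇒ V₂ = 3.08 L, P₂ = 862 kPa.
ΔU = 0 (ideal gas, T constant).
W = nRT ln(V₂/V₁) = 0.985×8.314×324×ln(0.275) = -3430 J.
Q = ΔU + W = -3430 J.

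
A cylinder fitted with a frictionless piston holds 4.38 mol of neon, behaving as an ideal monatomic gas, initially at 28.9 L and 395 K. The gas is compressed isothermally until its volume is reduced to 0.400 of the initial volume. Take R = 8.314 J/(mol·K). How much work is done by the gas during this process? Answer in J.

-13200 J

P₁ = nRT₁/V₁ = 4.38×8.314×395/28.9 = 498 kPa.
Isothermal: T stays 395 K; PV = const ⇒ V₂ = 11.6 L, P₂ = 1240 kPa.
W = nRT ln(V₂/V₁) = 4.38×8.314×395×ln(0.400) = -13200 J.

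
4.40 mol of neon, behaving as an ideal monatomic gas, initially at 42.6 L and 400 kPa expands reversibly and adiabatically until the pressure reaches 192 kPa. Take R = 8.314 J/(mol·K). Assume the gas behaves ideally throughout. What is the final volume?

66.2 L

T₁ = P₁V₁/(nR) = 400×42.6/(4.40×8.314) = 466 K.
Adiabatic: T₂/T₁ = (P₂/P₁)^((γ−1)/γ) ⇒ T₂ = 466×(0.480)^0.400 = 347 K; V₂ = 66.2 L.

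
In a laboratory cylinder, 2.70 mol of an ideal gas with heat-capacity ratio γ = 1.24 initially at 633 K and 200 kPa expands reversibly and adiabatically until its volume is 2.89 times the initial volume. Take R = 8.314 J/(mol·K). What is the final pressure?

V₁ = nRT₁/P₁ = 2.70×8.314×633/200 = 71.0 L.
Adiabatic: TV^(γ−1) = const ⇒ T₂ = 633×(0.346)^0.240 = 491 K; PV^γ = const ⇒ P₂ = 53.6 kPa.

53.6 kPa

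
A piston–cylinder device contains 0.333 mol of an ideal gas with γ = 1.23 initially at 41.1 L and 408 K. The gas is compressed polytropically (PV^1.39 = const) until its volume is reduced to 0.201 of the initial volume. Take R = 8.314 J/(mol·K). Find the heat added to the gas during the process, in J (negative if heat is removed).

1750 J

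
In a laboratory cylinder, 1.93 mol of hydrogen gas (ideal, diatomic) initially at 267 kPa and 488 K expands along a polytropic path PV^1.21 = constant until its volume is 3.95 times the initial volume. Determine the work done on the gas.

-9340 J

V₁ = nRT₁/P₁ = 1.93×8.314×488/267 = 29.3 L.
Polytropic n=1.21: T₂ = T₁(V₁/V₂)^(n−1) = 488×(0.253)^0.21 = 366 K; P₂ = P₁(V₁/V₂)^n = 50.7 kPa.
W = (P₁V₁−P₂V₂)/(n−1) = (267×29.3−50.7×116)/0.21 = 9340 J.
Work done on the gas = −W_by = -9340 J.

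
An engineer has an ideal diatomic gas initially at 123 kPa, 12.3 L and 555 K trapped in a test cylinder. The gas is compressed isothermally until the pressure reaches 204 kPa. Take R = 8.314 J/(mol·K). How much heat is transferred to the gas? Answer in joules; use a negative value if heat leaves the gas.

-765 J

n = P₁V₁/(RT₁) = 123×12.3/(8.314×555) = 0.328 mol.
Isothermal: T stays 555 K; PV = const ⇒ V₂ = 7.42 L, P₂ = 204 kPa.
ΔU = 0 (ideal gas, T constant).
W = nRT ln(V₂/V₁) = 0.328×8.314×555×ln(0.603) = -765 J.
Q = ΔU + W = -765 J.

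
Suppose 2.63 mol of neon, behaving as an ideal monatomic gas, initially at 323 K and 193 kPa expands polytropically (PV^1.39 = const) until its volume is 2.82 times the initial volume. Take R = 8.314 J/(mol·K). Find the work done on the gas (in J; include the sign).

V₁ = nRT₁/P₁ = 2.63×8.314×323/193 = 36.6 L.
Polytropic n=1.39: T₂ = T₁(V₁/V₂)^(n−1) = 323×(0.355)^0.39 = 216 K; P₂ = P₁(V₁/V₂)^n = 45.7 kPa.
W = (P₁V₁−P₂V₂)/(n−1) = (193×36.6−45.7×103)/0.39 = 6020 J.
Work done on the gas = −W_by = -6020 J.

-6020 J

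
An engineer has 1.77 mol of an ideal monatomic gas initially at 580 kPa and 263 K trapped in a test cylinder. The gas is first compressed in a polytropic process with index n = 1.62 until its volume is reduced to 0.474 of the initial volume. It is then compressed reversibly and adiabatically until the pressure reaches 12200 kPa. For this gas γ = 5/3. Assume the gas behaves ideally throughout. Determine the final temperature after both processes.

V₁ = nRT₁/P₁ = 1.77×8.314×263/580 = 6.67 L.
Step 1 — Polytropic n=1.62: T₂ = T₁(V₁/V₂)^(n−1) = 263×(2.11)^0.62 = 418 K; P₂ = P₁(V₁/V₂)^n = 1940 kPa.
W = (P₁V₁−P₂V₂)/(n−1) = (580×6.67−1940×3.16)/0.62 = -3670 J.
ΔU = nCvΔT = 1.77×12.5×(418−263) = 3420 J.
Q = ΔU + W = -257 J.
State after step 1: P = 1940 kPa, V = 3.16 L, T = 418 K.
Step 2 — Adiabatic: T₂/T₁ = (P₂/P₁)^((γ−1)/γ) ⇒ T₂ = 418×(6.28)^0.400 = 871 K; V₂ = 1.05 L.
ΔU = nCvΔT = 1.77×12.5×(871−418) = 10000 J.
Q = 0 for an adiabatic process, so W = −ΔU = -10000 J.
Net over both steps: W = -13700 J, Q = -257 J, ΔU = 13400 J.

871 K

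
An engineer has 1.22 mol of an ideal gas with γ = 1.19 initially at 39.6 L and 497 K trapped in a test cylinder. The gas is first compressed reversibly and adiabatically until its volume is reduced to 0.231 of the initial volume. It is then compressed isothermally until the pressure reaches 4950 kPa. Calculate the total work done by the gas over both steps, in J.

-21300 J

P₁ = nRT₁/V₁ = 1.22×8.314×497/39.6 = 127 kPa.
Step 1 — Adiabatic: TV^(γ−1) = const ⇒ T₂ = 497×(4.33)^0.190 = 657 K; PV^γ = const ⇒ P₂ = 728 kPa.
ΔU = nCvΔT = 1.22×43.8×(657−497) = 8520 J.
Q = 0 for an adiabatic process, so W = −ΔU = -8520 J.
State after step 1: P = 728 kPa, V = 9.15 L, T = 657 K.
Step 2 — Isothermal: T stays 657 K; PV = const ⇒ V₂ = 1.35 L, P₂ = 4950 kPa.
ΔU = 0 (ideal gas, T constant).
W = nRT ln(V₂/V₁) = 1.22×8.314×657×ln(0.147) = -12800 J.
Q = ΔU + W = -12800 J.
Net over both steps: W = -21300 J, Q = -12800 J, ΔU = 8520 J.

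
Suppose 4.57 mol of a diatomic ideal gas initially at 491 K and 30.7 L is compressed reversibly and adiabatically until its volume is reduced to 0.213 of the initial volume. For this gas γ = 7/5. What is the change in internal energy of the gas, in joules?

39900 J

P₁ = nRT₁/V₁ = 4.57×8.314×491/30.7 = 608 kPa.
Adiabatic: TV^(γ−1) = const ⇒ T₂ = 491×(4.69)^0.400 = 911 K; PV^γ = const ⇒ P₂ = 5300 kPa.
For an ideal gas ΔU = nCvΔT with Cv = (5/2)R = 20.8 J/(mol·K).
ΔU = 4.57×20.8×(911−491) = 39900 J.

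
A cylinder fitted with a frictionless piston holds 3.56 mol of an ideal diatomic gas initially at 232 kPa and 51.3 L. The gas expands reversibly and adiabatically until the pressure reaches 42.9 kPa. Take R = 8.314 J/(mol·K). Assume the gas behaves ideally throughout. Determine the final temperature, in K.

248 K

T₁ = P₁V₁/(nR) = 232×51.3/(3.56×8.314) = 402 K.
Adiabatic: T₂/T₁ = (P₂/P₁)^((γ−1)/γ) ⇒ T₂ = 402×(0.185)^0.286 = 248 K; V₂ = 171 L.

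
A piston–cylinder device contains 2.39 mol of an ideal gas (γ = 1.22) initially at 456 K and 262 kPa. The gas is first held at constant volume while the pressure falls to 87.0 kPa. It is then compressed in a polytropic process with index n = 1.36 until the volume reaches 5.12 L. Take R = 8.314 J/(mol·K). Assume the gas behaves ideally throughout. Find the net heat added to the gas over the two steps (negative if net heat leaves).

-22200 J

V₁ = nRT₁/P₁ = 2.39×8.314×456/262 = 34.6 L.
Step 1 — Isochoric: V stays 34.6 L; P/T = const ⇒ T₂ = 151 K, P₂ = 87.0 kPa.
W = 0 (no volume change).
ΔU = nCvΔT = 2.39×37.8×(151−456) = -27500 J.
Q = ΔU = -27500 J.
State after step 1: P = 87.0 kPa, V = 34.6 L, T = 151 K.
Step 2 — Polytropic n=1.36: T₂ = T₁(V₁/V₂)^(n−1) = 151×(6.75)^0.36 = 301 K; P₂ = P₁(V₁/V₂)^n = 1170 kPa.
W = (P₁V₁−P₂V₂)/(n−1) = (87.0×34.6−1170×5.12)/0.36 = -8270 J.
ΔU = nCvΔT = 2.39×37.8×(301−151) = 13500 J.
Q = ΔU + W = 5260 J.
Net over both steps: W = -8270 J, Q = -22200 J, ΔU = -14000 J.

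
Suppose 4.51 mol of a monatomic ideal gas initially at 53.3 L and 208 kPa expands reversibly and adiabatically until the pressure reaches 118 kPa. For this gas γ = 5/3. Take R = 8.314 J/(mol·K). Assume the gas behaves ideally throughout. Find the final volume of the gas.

T₁ = P₁V₁/(nR) = 208×53.3/(4.51×8.314) = 296 K.
Adiabatic: T₂/T₁ = (P₂/P₁)^((γ−1)/γ) ⇒ T₂ = 296×(0.567)^0.400 = 236 K; V₂ = 74.9 L.

74.9 L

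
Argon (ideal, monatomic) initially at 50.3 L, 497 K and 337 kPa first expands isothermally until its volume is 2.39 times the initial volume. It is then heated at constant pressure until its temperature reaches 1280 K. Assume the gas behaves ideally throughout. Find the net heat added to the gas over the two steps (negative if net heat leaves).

n = P₁V₁/(RT₁) = 337×50.3/(8.314×497) = 4.10 mol.
Step 1 — Isothermal: T stays 497 K; PV = const ⇒ V₂ = 120 L, P₂ = 141 kPa.
ΔU = 0 (ideal gas, T constant).
W = nRT ln(V₂/V₁) = 4.10×8.314×497×ln(2.39) = 14800 J.
Q = ΔU + W = 14800 J.
State after step 1: P = 141 kPa, V = 120 L, T = 497 K.
Step 2 — Isobaric: P stays 141 kPa; V/T = const ⇒ T₂ = 1280 K, V₂ = 310 L.
W = PΔV = 141×(310−120) kPa·L = 26700 J.
ΔU = nCvΔT = 4.10×12.5×(1280−497) = 40100 J.
Q = ΔU + W = nCpΔT = 66800 J.
Net over both steps: W = 41500 J, Q = 81500 J, ΔU = 40100 J.

81500 J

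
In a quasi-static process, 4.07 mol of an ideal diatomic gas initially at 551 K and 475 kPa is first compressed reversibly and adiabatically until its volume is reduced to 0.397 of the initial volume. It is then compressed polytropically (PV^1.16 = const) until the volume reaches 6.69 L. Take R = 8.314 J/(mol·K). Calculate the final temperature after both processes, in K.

913 K

V₁ = nRT₁/P₁ = 4.07×8.314×551/475 = 39.3 L.
Step 1 — Adiabatic: TV^(γ−1) = const ⇒ T₂ = 551×(2.52)^0.400 = 797 K; PV^γ = const ⇒ P₂ = 1730 kPa.
ΔU = nCvΔT = 4.07×20.8×(797−551) = 20800 J.
Q = 0 for an adiabatic process, so W = −ΔU = -20800 J.
State after step 1: P = 1730 kPa, V = 15.6 L, T = 797 K.
Step 2 — Polytropic n=1.16: T₂ = T₁(V₁/V₂)^(n−1) = 797×(2.33)^0.16 = 913 K; P₂ = P₁(V₁/V₂)^n = 4620 kPa.
W = (P₁V₁−P₂V₂)/(n−1) = (1730×15.6−4620×6.69)/0.16 = -24400 J.
ΔU = nCvΔT = 4.07×20.8×(913−797) = 9770 J.
Q = ΔU + W = -14700 J.
Net over both steps: W = -45300 J, Q = -14700 J, ΔU = 30600 J.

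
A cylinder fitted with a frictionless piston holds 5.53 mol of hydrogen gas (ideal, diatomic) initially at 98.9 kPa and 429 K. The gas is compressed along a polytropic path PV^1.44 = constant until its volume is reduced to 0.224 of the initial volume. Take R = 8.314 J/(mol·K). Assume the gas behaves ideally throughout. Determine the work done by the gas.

V₁ = nRT₁/P₁ = 5.53×8.314×429/98.9 = 199 L.
Polytropic n=1.44: T₂ = T₁(V₁/V₂)^(n−1) = 429×(4.46)^0.44 = 829 K; P₂ = P₁(V₁/V₂)^n = 853 kPa.
W = (P₁V₁−P₂V₂)/(n−1) = (98.9×199−853×44.7)/0.44 = -41800 J.

-41800 J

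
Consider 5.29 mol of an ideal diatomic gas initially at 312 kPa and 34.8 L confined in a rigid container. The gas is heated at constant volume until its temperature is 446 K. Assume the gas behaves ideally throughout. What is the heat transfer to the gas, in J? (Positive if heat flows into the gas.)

T₁ = P₁V₁/(nR) = 312×34.8/(5.29×8.314) = 247 K.
Isochoric: V stays 34.8 L; P/T = const ⇒ T₂ = 446 K, P₂ = 564 kPa.
W = 0 (no volume change).
ΔU = nCvΔT = 5.29×20.8×(446−247) = 21900 J.
Q = ΔU = 21900 J.

21900 J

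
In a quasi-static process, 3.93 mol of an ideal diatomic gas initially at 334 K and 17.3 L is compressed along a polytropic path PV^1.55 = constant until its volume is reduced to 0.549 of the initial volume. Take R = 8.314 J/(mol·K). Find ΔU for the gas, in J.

P₁ = nRT₁/V₁ = 3.93×8.314×334/17.3 = 631 kPa.
Polytropic n=1.55: T₂ = T₁(V₁/V₂)^(n−1) = 334×(1.82)^0.55 = 464 K; P₂ = P₁(V₁/V₂)^n = 1600 kPa.
For an ideal gas ΔU = nCvΔT with Cv = (5/2)R = 20.8 J/(mol·K).
ΔU = 3.93×20.8×(464−334) = 10700 J.

10700 J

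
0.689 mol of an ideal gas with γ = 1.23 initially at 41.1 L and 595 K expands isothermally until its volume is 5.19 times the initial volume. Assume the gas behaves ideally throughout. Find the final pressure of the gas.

16.0 kPa

P₁ = nRT₁/V₁ = 0.689×8.314×595/41.1 = 82.9 kPa.
Isothermal: T stays 595 K; PV = const ⇒ V₂ = 213 L, P₂ = 16.0 kPa.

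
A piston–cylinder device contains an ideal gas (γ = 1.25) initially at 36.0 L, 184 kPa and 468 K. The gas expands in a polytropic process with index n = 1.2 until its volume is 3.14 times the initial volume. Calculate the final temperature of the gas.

372 K

Polytropic n=1.2: T₂ = T₁(V₁/V₂)^(n−1) = 468×(0.318)^0.20 = 372 K; P₂ = P₁(V₁/V₂)^n = 46.6 kPa.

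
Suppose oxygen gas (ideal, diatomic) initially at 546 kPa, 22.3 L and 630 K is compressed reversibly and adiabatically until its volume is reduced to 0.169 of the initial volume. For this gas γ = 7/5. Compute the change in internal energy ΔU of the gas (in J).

31500 J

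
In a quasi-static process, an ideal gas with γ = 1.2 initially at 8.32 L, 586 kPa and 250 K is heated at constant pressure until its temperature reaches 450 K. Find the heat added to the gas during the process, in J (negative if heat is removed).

n = P₁V₁/(RT₁) = 586×8.32/(8.314×250) = 2.35 mol.
Isobaric: P stays 586 kPa; V/T = const ⇒ T₂ = 450 K, V₂ = 15.0 L.
W = PΔV = 586×(15.0−8.32) kPa·L = 3900 J.
ΔU = nCvΔT = 2.35×41.6×(450−250) = 19500 J.
Q = ΔU + W = nCpΔT = 23400 J.

23400 J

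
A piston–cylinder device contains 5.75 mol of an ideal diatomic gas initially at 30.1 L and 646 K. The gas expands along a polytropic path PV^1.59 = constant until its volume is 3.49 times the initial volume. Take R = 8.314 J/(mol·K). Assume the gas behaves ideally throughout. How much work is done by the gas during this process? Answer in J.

27300 J

P₁ = nRT₁/V₁ = 5.75×8.314×646/30.1 = 1030 kPa.
Polytropic n=1.59: T₂ = T₁(V₁/V₂)^(n−1) = 646×(0.287)^0.59 = 309 K; P₂ = P₁(V₁/V₂)^n = 141 kPa.
W = (P₁V₁−P₂V₂)/(n−1) = (1030×30.1−141×105)/0.59 = 27300 J.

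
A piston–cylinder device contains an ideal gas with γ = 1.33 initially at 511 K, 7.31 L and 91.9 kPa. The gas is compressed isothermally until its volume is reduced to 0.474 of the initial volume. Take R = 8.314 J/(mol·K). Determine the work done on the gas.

n = P₁V₁/(RT₁) = 91.9×7.31/(8.314×511) = 0.158 mol.
Isothermal: T stays 511 K; PV = const ⇒ V₂ = 3.46 L, P₂ = 194 kPa.
W = nRT ln(V₂/V₁) = 0.158×8.314×511×ln(0.474) = -502 J.
Work done on the gas = −W_by = 502 J.

502 J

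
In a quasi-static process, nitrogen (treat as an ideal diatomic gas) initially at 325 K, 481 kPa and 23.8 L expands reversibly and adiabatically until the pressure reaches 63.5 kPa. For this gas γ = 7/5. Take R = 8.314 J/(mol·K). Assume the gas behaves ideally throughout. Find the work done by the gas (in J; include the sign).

n = P₁V₁/(RT₁) = 481×23.8/(8.314×325) = 4.24 mol.
Adiabatic: T₂/T₁ = (P₂/P₁)^((γ−1)/γ) ⇒ T₂ = 325×(0.132)^0.286 = 182 K; V₂ = 101 L.
ΔU = nCvΔT = 4.24×20.8×(182−325) = -12600 J.
Q = 0 for an adiabatic process, so W = −ΔU = 12600 J.

12600 J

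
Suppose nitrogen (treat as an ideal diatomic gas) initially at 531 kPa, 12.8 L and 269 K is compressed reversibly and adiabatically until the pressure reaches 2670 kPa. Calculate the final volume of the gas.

4.04 L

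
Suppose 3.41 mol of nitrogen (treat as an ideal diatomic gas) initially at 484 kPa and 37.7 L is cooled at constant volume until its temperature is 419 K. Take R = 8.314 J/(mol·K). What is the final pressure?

315 kPa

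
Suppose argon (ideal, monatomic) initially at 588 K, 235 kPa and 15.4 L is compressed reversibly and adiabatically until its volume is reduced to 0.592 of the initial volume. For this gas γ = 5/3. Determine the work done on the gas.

n = P₁V₁/(RT₁) = 235×15.4/(8.314×588) = 0.740 mol.
Adiabatic: TV^(γ−1) = const ⇒ T₂ = 588×(1.69)^0.667 = 834 K; PV^γ = const ⇒ P₂ = 563 kPa.
ΔU = nCvΔT = 0.740×12.5×(834−588) = 2270 J.
Q = 0 for an adiabatic process, so W = −ΔU = -2270 J.
Work done on the gas = −W_by = 2270 J.

2270 J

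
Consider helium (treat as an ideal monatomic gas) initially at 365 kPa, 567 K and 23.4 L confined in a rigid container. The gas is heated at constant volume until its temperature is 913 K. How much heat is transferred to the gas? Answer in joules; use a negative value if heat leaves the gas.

7820 J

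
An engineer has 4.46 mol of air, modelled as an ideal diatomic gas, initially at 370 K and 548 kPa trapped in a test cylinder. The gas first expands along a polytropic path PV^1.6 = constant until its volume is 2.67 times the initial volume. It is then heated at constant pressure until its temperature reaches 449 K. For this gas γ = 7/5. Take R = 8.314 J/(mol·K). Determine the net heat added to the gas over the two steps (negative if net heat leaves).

V₁ = nRT₁/P₁ = 4.46×8.314×370/548 = 25.0 L.
Step 1 — Polytropic n=1.6: T₂ = T₁(V₁/V₂)^(n−1) = 370×(0.375)^0.60 = 205 K; P₂ = P₁(V₁/V₂)^n = 114 kPa.
W = (P₁V₁−P₂V₂)/(n−1) = (548×25.0−114×66.8)/0.60 = 10200 J.
ΔU = nCvΔT = 4.46×20.8×(205−370) = -15300 J.
Q = ΔU + W = -5090 J.
State after step 1: P = 114 kPa, V = 66.8 L, T = 205 K.
Step 2 — Isobaric: P stays 114 kPa; V/T = const ⇒ T₂ = 449 K, V₂ = 146 L.
W = PΔV = 114×(146−66.8) kPa·L = 9040 J.
ΔU = nCvΔT = 4.46×20.8×(449−205) = 22600 J.
Q = ΔU + W = nCpΔT = 31600 J.
Net over both steps: W = 19200 J, Q = 26500 J, ΔU = 7320 J.

26500 J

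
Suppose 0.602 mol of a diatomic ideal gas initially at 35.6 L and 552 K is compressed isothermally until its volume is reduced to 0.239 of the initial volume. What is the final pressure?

P₁ = nRT₁/V₁ = 0.602×8.314×552/35.6 = 77.6 kPa.
Isothermal: T stays 552 K; PV = const ⇒ V₂ = 8.51 L, P₂ = 325 kPa.

325 kPa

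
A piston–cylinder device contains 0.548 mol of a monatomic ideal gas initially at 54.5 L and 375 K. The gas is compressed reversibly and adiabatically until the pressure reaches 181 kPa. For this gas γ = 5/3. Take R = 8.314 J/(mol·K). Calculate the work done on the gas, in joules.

2600 J

P₁ = nRT₁/V₁ = 0.548×8.314×375/54.5 = 31.3 kPa.
Adiabatic: T₂/T₁ = (P₂/P₁)^((γ−1)/γ) ⇒ T₂ = 375×(5.77)^0.400 = 756 K; V₂ = 19.0 L.
ΔU = nCvΔT = 0.548×12.5×(756−375) = 2600 J.
Q = 0 for an adiabatic process, so W = −ΔU = -2600 J.
Work done on the gas = −W_by = 2600 J.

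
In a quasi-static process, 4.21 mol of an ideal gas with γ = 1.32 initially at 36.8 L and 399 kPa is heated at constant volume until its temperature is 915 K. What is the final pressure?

870 kPa

T₁ = P₁V₁/(nR) = 399×36.8/(4.21×8.314) = 419 K.
Isochoric: V stays 36.8 L; P/T = const ⇒ T₂ = 915 K, P₂ = 870 kPa.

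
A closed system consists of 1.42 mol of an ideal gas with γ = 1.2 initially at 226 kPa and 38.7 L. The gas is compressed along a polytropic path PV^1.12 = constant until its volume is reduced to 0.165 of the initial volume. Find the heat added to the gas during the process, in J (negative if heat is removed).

-7040 J

T₁ = P₁V₁/(nR) = 226×38.7/(1.42×8.314) = 741 K.
Polytropic n=1.12: T₂ = T₁(V₁/V₂)^(n−1) = 741×(6.06)^0.12 = 920 K; P₂ = P₁(V₁/V₂)^n = 1700 kPa.
W = (P₁V₁−P₂V₂)/(n−1) = (226×38.7−1700×6.39)/0.12 = -17600 J.
ΔU = nCvΔT = 1.42×41.6×(920−741) = 10600 J.
Q = ΔU + W = -7040 J.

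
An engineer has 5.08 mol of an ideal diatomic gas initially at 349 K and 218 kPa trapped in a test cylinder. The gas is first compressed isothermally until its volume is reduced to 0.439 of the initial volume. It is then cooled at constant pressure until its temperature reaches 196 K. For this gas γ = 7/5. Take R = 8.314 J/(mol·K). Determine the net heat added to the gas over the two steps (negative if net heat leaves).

V₁ = nRT₁/P₁ = 5.08×8.314×349/218 = 67.6 L.
Step 1 — Isothermal: T stays 349 K; PV = const ⇒ V₂ = 29.7 L, P₂ = 497 kPa.
ΔU = 0 (ideal gas, T constant).
W = nRT ln(V₂/V₁) = 5.08×8.314×349×ln(0.439) = -12100 J.
Q = ΔU + W = -12100 J.
State after step 1: P = 497 kPa, V = 29.7 L, T = 349 K.
Step 2 — Isobaric: P stays 497 kPa; V/T = const ⇒ T₂ = 196 K, V₂ = 16.7 L.
W = PΔV = 497×(16.7−29.7) kPa·L = -6460 J.
ΔU = nCvΔT = 5.08×20.8×(196−349) = -16200 J.
Q = ΔU + W = nCpΔT = -22600 J.
Net over both steps: W = -18600 J, Q = -34800 J, ΔU = -16200 J.

-34800 J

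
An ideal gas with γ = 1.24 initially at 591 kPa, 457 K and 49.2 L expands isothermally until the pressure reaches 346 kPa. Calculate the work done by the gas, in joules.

15600 J

n = P₁V₁/(RT₁) = 591×49.2/(8.314×457) = 7.65 mol.
Isothermal: T stays 457 K; PV = const ⇒ V₂ = 84.0 L, P₂ = 346 kPa.
W = nRT ln(V₂/V₁) = 7.65×8.314×457×ln(1.71) = 15600 J.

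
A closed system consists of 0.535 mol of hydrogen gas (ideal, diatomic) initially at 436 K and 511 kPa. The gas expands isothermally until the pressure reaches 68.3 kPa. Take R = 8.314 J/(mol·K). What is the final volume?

V₁ = nRT₁/P₁ = 0.535×8.314×436/511 = 3.80 L.
Isothermal: T stays 436 K; PV = const ⇒ V₂ = 28.4 L, P₂ = 68.3 kPa.

28.4 L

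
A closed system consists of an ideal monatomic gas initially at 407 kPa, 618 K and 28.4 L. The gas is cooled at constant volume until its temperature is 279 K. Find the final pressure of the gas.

Isochoric: V stays 28.4 L; P/T = const ⇒ T₂ = 279 K, P₂ = 184 kPa.

184 kPa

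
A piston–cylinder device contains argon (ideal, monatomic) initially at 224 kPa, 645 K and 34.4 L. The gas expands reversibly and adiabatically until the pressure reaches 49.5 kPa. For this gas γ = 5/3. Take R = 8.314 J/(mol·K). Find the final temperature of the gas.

Adiabatic: T₂/T₁ = (P₂/P₁)^((γ−1)/γ) ⇒ T₂ = 645×(0.221)^0.400 = 353 K; V₂ = 85.1 L.

353 K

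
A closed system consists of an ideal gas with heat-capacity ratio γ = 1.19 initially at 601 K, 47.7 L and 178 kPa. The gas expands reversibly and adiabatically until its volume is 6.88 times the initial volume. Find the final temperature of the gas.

Adiabatic: TV^(γ−1) = const ⇒ T₂ = 601×(0.145)^0.190 = 417 K; PV^γ = const ⇒ P₂ = 17.9 kPa.

417 K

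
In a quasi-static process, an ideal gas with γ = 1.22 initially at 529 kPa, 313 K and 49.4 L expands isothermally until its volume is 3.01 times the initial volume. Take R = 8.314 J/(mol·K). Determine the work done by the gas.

28800 J

n = P₁V₁/(RT₁) = 529×49.4/(8.314×313) = 10.0 mol.
Isothermal: T stays 313 K; PV = const ⇒ V₂ = 149 L, P₂ = 176 kPa.
W = nRT ln(V₂/V₁) = 10.0×8.314×313×ln(3.01) = 28800 J.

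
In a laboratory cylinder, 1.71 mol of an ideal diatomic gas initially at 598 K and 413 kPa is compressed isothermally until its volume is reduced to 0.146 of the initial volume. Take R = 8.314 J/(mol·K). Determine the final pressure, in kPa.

V₁ = nRT₁/P₁ = 1.71×8.314×598/413 = 20.6 L.
Isothermal: T stays 598 K; PV = const ⇒ V₂ = 3.01 L, P₂ = 2830 kPa.

2830 kPa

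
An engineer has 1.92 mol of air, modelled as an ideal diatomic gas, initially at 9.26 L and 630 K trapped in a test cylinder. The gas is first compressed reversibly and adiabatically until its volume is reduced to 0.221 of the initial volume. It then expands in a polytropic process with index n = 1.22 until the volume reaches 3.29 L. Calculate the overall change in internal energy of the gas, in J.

P₁ = nRT₁/V₁ = 1.92×8.314×630/9.26 = 1090 kPa.
Step 1 — Adiabatic: TV^(γ−1) = const ⇒ T₂ = 630×(4.52)^0.400 = 1150 K; PV^γ = const ⇒ P₂ = 8990 kPa.
ΔU = nCvΔT = 1.92×20.8×(1150−630) = 20800 J.
Q = 0 for an adiabatic process, so W = −ΔU = -20800 J.
State after step 1: P = 8990 kPa, V = 2.05 L, T = 1150 K.
Step 2 — Polytropic n=1.22: T₂ = T₁(V₁/V₂)^(n−1) = 1150×(0.622)^0.22 = 1040 K; P₂ = P₁(V₁/V₂)^n = 5040 kPa.
W = (P₁V₁−P₂V₂)/(n−1) = (8990×2.05−5040×3.29)/0.22 = 8290 J.
ΔU = nCvΔT = 1.92×20.8×(1040−1150) = -4560 J.
Q = ΔU + W = 3730 J.
Net over both steps: W = -12600 J, Q = 3730 J, ΔU = 16300 J.

16300 J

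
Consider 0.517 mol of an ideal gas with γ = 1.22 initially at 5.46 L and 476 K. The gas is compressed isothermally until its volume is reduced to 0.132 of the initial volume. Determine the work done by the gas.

-4140 J

P₁ = nRT₁/V₁ = 0.517×8.314×476/5.46 = 375 kPa.
Isothermal: T stays 476 K; PV = const ⇒ V₂ = 0.721 L, P₂ = 2840 kPa.
W = nRT ln(V₂/V₁) = 0.517×8.314×476×ln(0.132) = -4140 J.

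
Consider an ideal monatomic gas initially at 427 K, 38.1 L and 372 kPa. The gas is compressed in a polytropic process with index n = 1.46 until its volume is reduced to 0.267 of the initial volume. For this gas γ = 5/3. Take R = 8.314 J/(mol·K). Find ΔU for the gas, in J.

n = P₁V₁/(RT₁) = 372×38.1/(8.314×427) = 3.99 mol.
Polytropic n=1.46: T₂ = T₁(V₁/V₂)^(n−1) = 427×(3.75)^0.46 = 784 K; P₂ = P₁(V₁/V₂)^n = 2560 kPa.
For an ideal gas ΔU = nCvΔT with Cv = (3/2)R = 12.5 J/(mol·K).
ΔU = 3.99×12.5×(784−427) = 17800 J.

17800 J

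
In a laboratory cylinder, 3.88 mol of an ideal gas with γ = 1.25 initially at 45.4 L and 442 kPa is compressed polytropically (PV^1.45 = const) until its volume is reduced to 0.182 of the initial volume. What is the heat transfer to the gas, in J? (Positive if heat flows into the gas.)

41100 J

T₁ = P₁V₁/(nR) = 442×45.4/(3.88×8.314) = 622 K.
Polytropic n=1.45: T₂ = T₁(V₁/V₂)^(n−1) = 622×(5.49)^0.45 = 1340 K; P₂ = P₁(V₁/V₂)^n = 5230 kPa.
W = (P₁V₁−P₂V₂)/(n−1) = (442×45.4−5230×8.26)/0.45 = -51400 J.
ΔU = nCvΔT = 3.88×33.3×(1340−622) = 92500 J.
Q = ΔU + W = 41100 J.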